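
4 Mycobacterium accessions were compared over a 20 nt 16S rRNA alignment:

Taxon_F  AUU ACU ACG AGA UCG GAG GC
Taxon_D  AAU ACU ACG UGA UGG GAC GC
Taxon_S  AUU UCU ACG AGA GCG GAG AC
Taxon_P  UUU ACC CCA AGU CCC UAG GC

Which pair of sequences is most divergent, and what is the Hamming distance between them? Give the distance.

Pairwise Hamming distances:
  Taxon_F vs Taxon_D: 4
  Taxon_F vs Taxon_S: 3
  Taxon_F vs Taxon_P: 8
  Taxon_D vs Taxon_S: 7
  Taxon_D vs Taxon_P: 12
  Taxon_S vs Taxon_P: 10
The largest is 12, between Taxon_D and Taxon_P.

12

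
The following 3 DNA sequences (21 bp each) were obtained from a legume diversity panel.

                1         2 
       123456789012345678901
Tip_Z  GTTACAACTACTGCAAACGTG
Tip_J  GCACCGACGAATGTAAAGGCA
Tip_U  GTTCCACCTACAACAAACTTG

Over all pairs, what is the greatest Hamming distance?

Pairwise Hamming distances:
  Tip_Z vs Tip_J: 10
  Tip_Z vs Tip_U: 5
  Tip_J vs Tip_U: 13
The largest is 13, between Tip_J and Tip_U.

13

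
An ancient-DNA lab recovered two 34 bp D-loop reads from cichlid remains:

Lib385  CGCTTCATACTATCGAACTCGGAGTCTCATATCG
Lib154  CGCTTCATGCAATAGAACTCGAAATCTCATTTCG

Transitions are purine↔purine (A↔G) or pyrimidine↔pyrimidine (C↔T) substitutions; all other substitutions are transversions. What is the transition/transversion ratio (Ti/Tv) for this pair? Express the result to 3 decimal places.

1.000

Differing sites — 9:A/G (Ti); 11:T/A (Tv); 14:C/A (Tv); 22:G/A (Ti); 24:G/A (Ti); 31:A/T (Tv).
Of the 6 differences, 3 transitions and 3 transversions, so Ti/Tv = 3/3 = 1.000.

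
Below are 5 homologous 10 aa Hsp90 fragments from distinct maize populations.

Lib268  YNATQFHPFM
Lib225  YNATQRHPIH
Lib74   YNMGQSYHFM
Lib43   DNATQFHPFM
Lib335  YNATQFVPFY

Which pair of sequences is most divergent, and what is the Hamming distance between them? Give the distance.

Pairwise Hamming distances:
  Lib268 vs Lib225: 3
  Lib268 vs Lib74: 5
  Lib268 vs Lib43: 1
  Lib268 vs Lib335: 2
  Lib225 vs Lib74: 7
  Lib225 vs Lib43: 4
  Lib225 vs Lib335: 4
  Lib74 vs Lib43: 6
  Lib74 vs Lib335: 6
  Lib43 vs Lib335: 3
The largest is 7, between Lib225 and Lib74.

7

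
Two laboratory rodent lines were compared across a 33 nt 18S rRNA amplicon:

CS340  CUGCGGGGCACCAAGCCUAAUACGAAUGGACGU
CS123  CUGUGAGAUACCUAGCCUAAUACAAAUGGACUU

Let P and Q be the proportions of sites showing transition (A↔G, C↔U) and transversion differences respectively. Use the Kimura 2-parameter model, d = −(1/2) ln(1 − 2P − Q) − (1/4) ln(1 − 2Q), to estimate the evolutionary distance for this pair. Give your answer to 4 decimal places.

Mismatches occur at site 4 (C↔U, transition), site 6 (G↔A, transition), site 8 (G↔A, transition), site 9 (C↔U, transition), site 13 (A↔U, transversion), site 24 (G↔A, transition), site 32 (G↔U, transversion).
Of the 7 differences, 5 transitions and 2 transversions over 33 sites: P = 5/33 = 0.151515, Q = 2/33 = 0.060606.
d = −0.5·ln(0.636364) − 0.25·ln(0.878788) = −0.5·(-0.451985) − 0.25·(-0.129212) = 0.2583.

0.2583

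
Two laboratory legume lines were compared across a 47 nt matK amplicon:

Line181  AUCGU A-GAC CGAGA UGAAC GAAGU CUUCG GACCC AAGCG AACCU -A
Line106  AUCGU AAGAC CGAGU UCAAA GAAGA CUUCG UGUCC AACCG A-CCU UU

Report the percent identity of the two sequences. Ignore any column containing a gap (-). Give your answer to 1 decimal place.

Excluding the 3 gap columns leaves 44 comparable sites.
Mismatches occur at site 15 (A→U), site 17 (G→C), site 20 (C→A), site 25 (U→A), site 31 (G→U), site 32 (A→G), site 33 (C→U), site 38 (G→C), site 47 (A→U).
35 of the 44 comparable sites match, so the percent identity is 35/44 × 100 = 79.5%.

79.5%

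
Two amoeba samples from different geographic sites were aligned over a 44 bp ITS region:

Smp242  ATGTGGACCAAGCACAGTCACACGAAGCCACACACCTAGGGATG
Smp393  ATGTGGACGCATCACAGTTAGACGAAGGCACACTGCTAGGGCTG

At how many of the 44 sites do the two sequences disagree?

Mismatches occur at site 9 (C↔G), site 10 (A↔C), site 12 (G↔T), site 19 (C↔T), site 21 (C↔G), site 28 (C↔G), site 34 (A↔T), site 35 (C↔G), site 42 (A↔C).
That gives 9 mismatches out of 44 aligned sites, so the Hamming distance is 9.

9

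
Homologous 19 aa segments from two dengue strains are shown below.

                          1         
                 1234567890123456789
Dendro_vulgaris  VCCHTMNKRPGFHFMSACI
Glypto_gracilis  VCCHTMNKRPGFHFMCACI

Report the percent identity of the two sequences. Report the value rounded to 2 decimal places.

94.74%

The sequences differ at position 16 (S/C).
18 of the 19 sites match, so the percent identity is 18/19 × 100 = 94.74%.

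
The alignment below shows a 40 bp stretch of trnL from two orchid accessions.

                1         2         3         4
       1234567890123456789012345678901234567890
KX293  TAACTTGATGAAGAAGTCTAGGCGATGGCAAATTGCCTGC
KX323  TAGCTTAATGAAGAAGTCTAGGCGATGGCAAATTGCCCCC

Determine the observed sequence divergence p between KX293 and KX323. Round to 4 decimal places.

0.1000

Differing sites — 3:A/G; 7:G/A; 38:T/C; 39:G/C.
There are 4 differences over 40 sites, so p = 4/40 = 0.1000.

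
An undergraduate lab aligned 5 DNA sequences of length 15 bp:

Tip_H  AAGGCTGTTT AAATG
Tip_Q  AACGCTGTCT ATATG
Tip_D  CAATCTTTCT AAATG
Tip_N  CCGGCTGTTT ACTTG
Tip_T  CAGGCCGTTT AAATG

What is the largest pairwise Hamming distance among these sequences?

Pairwise Hamming distances:
  Tip_H vs Tip_Q: 3
  Tip_H vs Tip_D: 5
  Tip_H vs Tip_N: 4
  Tip_H vs Tip_T: 2
  Tip_Q vs Tip_D: 5
  Tip_Q vs Tip_N: 6
  Tip_Q vs Tip_T: 5
  Tip_D vs Tip_N: 7
  Tip_D vs Tip_T: 5
  Tip_N vs Tip_T: 4
The largest is 7, between Tip_D and Tip_N.

7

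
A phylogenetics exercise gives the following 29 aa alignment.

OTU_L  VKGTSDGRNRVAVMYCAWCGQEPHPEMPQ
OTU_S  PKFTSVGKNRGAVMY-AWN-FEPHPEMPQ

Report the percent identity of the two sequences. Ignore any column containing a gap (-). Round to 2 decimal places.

74.07%

Excluding the 2 gap columns leaves 27 comparable sites.
The sequences differ at positions 1 (V/P), 3 (G/F), 6 (D/V), 8 (R/K), 11 (V/G), 19 (C/N), 21 (Q/F).
20 of the 27 comparable sites match, so the percent identity is 20/27 × 100 = 74.07%.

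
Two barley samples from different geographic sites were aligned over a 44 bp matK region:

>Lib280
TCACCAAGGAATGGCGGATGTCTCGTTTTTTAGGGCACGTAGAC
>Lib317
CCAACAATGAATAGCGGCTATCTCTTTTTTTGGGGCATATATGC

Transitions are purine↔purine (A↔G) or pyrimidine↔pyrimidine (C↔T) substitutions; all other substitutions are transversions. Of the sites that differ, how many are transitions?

7

Mismatches occur at site 1 (T/C, transition), site 4 (C/A, transversion), site 8 (G/T, transversion), site 13 (G/A, transition), site 18 (A/C, transversion), site 20 (G/A, transition), site 25 (G/T, transversion), site 32 (A/G, transition), site 38 (C/T, transition), site 39 (G/A, transition), site 42 (G/T, transversion), site 43 (A/G, transition).
Of the 12 differences, 7 transitions and 5 transversions, so the answer is 7.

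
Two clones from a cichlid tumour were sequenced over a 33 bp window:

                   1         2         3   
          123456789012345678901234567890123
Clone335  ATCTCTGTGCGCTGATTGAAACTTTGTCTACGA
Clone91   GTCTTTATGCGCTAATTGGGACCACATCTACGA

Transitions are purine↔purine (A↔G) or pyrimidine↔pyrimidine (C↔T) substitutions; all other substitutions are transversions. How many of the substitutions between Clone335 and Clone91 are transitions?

Mismatches occur at site 1 (A/G, transition), site 5 (C/T, transition), site 7 (G/A, transition), site 14 (G/A, transition), site 19 (A/G, transition), site 20 (A/G, transition), site 23 (T/C, transition), site 24 (T/A, transversion), site 25 (T/C, transition), site 26 (G/A, transition).
Of the 10 differences, 9 transitions and 1 transversion, so the answer is 9.

9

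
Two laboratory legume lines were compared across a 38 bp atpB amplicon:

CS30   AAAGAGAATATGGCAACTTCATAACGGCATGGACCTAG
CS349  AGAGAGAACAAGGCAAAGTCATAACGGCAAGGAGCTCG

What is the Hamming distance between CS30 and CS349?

8

Differing sites — 2:A/G; 9:T/C; 11:T/A; 17:C/A; 18:T/G; 30:T/A; 34:C/G; 37:A/C.
That gives 8 mismatches out of 38 aligned sites, so the Hamming distance is 8.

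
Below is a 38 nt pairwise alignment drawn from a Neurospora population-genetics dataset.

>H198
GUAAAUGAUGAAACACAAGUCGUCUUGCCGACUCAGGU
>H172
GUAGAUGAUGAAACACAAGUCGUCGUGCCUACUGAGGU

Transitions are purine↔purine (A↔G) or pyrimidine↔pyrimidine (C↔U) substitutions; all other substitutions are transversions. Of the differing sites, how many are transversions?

3

Mismatches occur at site 4 (A/G, transition), site 25 (U/G, transversion), site 30 (G/U, transversion), site 34 (C/G, transversion).
Of the 4 differences, 1 transition and 3 transversions, so the answer is 3.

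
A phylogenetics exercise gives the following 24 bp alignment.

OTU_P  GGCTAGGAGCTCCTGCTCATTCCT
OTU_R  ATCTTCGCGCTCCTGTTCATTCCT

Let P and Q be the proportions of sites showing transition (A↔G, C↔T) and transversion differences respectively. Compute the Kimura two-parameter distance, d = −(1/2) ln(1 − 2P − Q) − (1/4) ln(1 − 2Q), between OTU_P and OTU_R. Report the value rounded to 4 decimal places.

The sequences differ at positions 1 (G/A, transition), 2 (G/T, transversion), 5 (A/T, transversion), 6 (G/C, transversion), 8 (A/C, transversion), 16 (C/T, transition).
Of the 6 differences, 2 transitions and 4 transversions over 24 sites: P = 2/24 = 0.083333, Q = 4/24 = 0.166667.
d = −0.5·ln(0.666667) − 0.25·ln(0.666666) = −0.5·(-0.405465) − 0.25·(-0.405466) = 0.3041.

0.3041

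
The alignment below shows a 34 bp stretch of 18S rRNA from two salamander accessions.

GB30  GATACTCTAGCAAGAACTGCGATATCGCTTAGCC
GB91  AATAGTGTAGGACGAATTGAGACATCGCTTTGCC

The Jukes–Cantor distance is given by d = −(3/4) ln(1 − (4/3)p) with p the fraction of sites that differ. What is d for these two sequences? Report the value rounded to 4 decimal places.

0.3265

The sequences differ at positions 1 (G/A), 5 (C/G), 7 (C/G), 11 (C/G), 13 (A/C), 17 (C/T), 20 (C/A), 23 (T/C), 31 (A/T).
p = 9/34 = 0.264706.
d = −0.75 · ln(1 − (4/3)·0.264706) = −0.75 · ln(0.647059) = −0.75 · (-0.435318) = 0.3265.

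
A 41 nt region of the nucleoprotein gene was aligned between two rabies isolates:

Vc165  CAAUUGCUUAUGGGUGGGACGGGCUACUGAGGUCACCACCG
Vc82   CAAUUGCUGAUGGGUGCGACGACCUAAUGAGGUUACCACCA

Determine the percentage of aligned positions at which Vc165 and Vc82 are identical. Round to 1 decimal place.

82.9%

Differing sites — 9:U/G; 17:G/C; 22:G/A; 23:G/C; 27:C/A; 34:C/U; 41:G/A.
34 of the 41 sites match, so the percent identity is 34/41 × 100 = 82.9%.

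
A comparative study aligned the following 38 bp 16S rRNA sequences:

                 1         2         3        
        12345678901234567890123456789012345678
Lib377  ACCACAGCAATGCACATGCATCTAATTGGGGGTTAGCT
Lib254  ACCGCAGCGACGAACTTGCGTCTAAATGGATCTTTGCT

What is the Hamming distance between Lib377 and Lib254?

The sequences differ at positions 4 (A/G), 9 (A/G), 11 (T/C), 13 (C/A), 16 (A/T), 20 (A/G), 26 (T/A), 30 (G/A), 31 (G/T), 32 (G/C), 35 (A/T).
That gives 11 mismatches out of 38 aligned sites, so the Hamming distance is 11.

11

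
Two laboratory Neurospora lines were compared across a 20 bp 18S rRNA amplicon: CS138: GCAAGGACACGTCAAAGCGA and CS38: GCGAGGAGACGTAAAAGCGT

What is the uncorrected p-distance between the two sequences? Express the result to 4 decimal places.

Differing sites — 3:A/G; 8:C/G; 13:C/A; 20:A/T.
There are 4 differences over 20 sites, so p = 4/20 = 0.2000.

0.2000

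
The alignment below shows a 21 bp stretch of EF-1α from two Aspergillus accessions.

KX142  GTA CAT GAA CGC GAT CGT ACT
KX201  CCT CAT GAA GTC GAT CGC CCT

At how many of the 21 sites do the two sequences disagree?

7

The sequences differ at positions 1 (G/C), 2 (T/C), 3 (A/T), 10 (C/G), 11 (G/T), 18 (T/C), 19 (A/C).
That gives 7 mismatches out of 21 aligned sites, so the Hamming distance is 7.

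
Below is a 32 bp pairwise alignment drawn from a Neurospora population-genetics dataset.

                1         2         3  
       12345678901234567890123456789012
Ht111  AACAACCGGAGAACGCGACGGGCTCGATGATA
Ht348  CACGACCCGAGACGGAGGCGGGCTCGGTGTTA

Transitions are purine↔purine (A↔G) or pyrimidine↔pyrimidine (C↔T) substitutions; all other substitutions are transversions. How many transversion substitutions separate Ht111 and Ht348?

Mismatches occur at site 1 (A/C, transversion), site 4 (A/G, transition), site 8 (G/C, transversion), site 13 (A/C, transversion), site 14 (C/G, transversion), site 16 (C/A, transversion), site 18 (A/G, transition), site 27 (A/G, transition), site 30 (A/T, transversion).
Of the 9 differences, 3 transitions and 6 transversions, so the answer is 6.

6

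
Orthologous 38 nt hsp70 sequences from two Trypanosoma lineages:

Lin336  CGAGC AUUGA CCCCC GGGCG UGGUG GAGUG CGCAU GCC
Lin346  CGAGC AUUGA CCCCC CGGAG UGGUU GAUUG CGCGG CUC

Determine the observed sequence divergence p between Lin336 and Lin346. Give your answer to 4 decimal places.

The sequences differ at positions 16 (G/C), 19 (C/A), 25 (G/U), 28 (G/U), 34 (A/G), 35 (U/G), 36 (G/C), 37 (C/U).
There are 8 differences over 38 sites, so p = 8/38 = 0.2105.

0.2105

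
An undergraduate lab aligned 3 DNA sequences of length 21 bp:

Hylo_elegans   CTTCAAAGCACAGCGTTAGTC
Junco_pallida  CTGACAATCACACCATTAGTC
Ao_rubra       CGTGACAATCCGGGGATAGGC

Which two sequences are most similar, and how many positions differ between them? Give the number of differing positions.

6

Pairwise Hamming distances:
  Hylo_elegans vs Junco_pallida: 6
  Hylo_elegans vs Ao_rubra: 10
  Junco_pallida vs Ao_rubra: 14
The smallest is 6, between Hylo_elegans and Junco_pallida.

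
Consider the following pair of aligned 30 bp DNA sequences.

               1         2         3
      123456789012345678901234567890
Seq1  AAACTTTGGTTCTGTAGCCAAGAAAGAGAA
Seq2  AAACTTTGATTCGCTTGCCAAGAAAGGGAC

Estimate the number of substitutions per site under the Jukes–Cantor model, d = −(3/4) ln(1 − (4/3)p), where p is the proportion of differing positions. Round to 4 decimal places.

0.2326

The sequences differ at positions 9 (G/A), 13 (T/G), 14 (G/C), 16 (A/T), 27 (A/G), 30 (A/C).
p = 6/30 = 0.200000.
d = −0.75 · ln(1 − (4/3)·0.200000) = −0.75 · ln(0.733333) = −0.75 · (-0.310155) = 0.2326.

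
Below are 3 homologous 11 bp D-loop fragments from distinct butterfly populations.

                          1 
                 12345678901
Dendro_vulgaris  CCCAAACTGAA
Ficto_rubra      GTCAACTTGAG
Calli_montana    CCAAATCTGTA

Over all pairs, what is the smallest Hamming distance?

3

Pairwise Hamming distances:
  Dendro_vulgaris vs Ficto_rubra: 5
  Dendro_vulgaris vs Calli_montana: 3
  Ficto_rubra vs Calli_montana: 7
The smallest is 3, between Dendro_vulgaris and Calli_montana.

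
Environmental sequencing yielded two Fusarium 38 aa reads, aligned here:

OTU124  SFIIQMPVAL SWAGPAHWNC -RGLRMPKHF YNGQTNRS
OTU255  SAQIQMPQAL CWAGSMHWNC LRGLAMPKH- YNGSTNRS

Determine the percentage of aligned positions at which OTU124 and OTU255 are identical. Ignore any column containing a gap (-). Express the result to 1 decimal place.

Excluding the 2 gap columns leaves 36 comparable sites.
Mismatches occur at site 2 (F↔A), site 3 (I↔Q), site 8 (V↔Q), site 11 (S↔C), site 15 (P↔S), site 16 (A↔M), site 25 (R↔A), site 34 (Q↔S).
28 of the 36 comparable sites match, so the percent identity is 28/36 × 100 = 77.8%.

77.8%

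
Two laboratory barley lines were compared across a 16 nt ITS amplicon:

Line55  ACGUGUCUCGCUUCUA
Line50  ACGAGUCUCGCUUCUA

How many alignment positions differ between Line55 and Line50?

1

Differing sites — 4:U/A.
That gives 1 mismatch out of 16 aligned sites, so the Hamming distance is 1.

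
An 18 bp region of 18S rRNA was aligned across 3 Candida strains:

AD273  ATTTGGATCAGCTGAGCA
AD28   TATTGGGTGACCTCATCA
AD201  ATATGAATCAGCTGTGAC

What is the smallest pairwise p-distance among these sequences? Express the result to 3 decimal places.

0.278

Pairwise Hamming distances:
  AD273 vs AD28: 7
  AD273 vs AD201: 5
  AD28 vs AD201: 12
The smallest is 5 mismatches, between AD273 and AD201; p = 5/18 = 0.278.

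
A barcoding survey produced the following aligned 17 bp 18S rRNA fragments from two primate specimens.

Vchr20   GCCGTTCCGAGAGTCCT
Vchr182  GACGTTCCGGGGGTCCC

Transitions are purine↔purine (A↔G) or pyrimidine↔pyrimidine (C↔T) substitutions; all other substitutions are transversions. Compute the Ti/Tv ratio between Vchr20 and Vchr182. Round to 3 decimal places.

Mismatches occur at site 2 (C↔A, transversion), site 10 (A↔G, transition), site 12 (A↔G, transition), site 17 (T↔C, transition).
Of the 4 differences, 3 transitions and 1 transversion, so Ti/Tv = 3/1 = 3.000.

3.000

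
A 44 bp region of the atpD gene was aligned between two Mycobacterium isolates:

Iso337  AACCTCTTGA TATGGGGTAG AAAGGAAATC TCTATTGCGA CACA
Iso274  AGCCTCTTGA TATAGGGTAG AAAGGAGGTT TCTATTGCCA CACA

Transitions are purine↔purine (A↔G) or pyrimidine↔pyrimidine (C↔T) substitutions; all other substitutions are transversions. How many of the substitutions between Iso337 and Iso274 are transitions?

The sequences differ at positions 2 (A/G, transition), 14 (G/A, transition), 27 (A/G, transition), 28 (A/G, transition), 30 (C/T, transition), 39 (G/C, transversion).
Of the 6 differences, 5 transitions and 1 transversion, so the answer is 5.

5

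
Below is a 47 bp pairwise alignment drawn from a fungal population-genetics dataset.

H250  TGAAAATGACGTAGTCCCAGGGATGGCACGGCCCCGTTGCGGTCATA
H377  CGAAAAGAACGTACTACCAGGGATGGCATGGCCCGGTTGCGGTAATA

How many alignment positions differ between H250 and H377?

Differing sites — 1:T/C; 7:T/G; 8:G/A; 14:G/C; 16:C/A; 29:C/T; 35:C/G; 44:C/A.
That gives 8 mismatches out of 47 aligned sites, so the Hamming distance is 8.

8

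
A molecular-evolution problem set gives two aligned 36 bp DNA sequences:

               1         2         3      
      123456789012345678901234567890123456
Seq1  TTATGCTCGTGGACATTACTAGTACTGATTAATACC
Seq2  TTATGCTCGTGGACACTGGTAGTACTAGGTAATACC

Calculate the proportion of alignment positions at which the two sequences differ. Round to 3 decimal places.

0.167

Differing sites — 16:T/C; 18:A/G; 19:C/G; 27:G/A; 28:A/G; 29:T/G.
There are 6 differences over 36 sites, so p = 6/36 = 0.167.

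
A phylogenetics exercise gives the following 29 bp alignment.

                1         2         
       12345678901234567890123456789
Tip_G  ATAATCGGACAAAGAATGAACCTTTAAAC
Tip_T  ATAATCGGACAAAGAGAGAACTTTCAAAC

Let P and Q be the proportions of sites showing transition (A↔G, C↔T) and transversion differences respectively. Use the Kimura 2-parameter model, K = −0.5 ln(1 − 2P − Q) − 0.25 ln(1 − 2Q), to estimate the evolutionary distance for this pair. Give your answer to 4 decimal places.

0.1560

Differing sites — 16:A/G (Ti); 17:T/A (Tv); 22:C/T (Ti); 25:T/C (Ti).
Of the 4 differences, 3 transitions and 1 transversion over 29 sites: P = 3/29 = 0.103448, Q = 1/29 = 0.034483.
d = −0.5·ln(0.758621) − 0.25·ln(0.931034) = −0.5·(-0.276253) − 0.25·(-0.071459) = 0.1560.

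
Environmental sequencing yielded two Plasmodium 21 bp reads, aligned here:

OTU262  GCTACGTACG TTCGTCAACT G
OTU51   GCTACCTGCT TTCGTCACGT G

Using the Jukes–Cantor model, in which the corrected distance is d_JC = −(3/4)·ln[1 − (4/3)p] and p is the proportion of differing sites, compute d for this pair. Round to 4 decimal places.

0.2865

The sequences differ at positions 6 (G/C), 8 (A/G), 10 (G/T), 18 (A/C), 19 (C/G).
p = 5/21 = 0.238095.
d = −0.75 · ln(1 − (4/3)·0.238095) = −0.75 · ln(0.682540) = −0.75 · (-0.381934) = 0.2865.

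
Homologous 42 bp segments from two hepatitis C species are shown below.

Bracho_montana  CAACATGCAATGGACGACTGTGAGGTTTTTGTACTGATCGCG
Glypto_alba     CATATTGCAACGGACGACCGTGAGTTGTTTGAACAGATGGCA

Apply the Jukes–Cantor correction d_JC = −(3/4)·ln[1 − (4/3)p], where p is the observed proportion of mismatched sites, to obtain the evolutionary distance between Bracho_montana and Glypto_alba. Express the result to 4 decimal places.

0.3222

Mismatches occur at site 3 (A/T), site 4 (C/A), site 5 (A/T), site 11 (T/C), site 19 (T/C), site 25 (G/T), site 27 (T/G), site 32 (T/A), site 35 (T/A), site 39 (C/G), site 42 (G/A).
p = 11/42 = 0.261905.
d = −0.75 · ln(1 − (4/3)·0.261905) = −0.75 · ln(0.650793) = −0.75 · (-0.429564) = 0.3222.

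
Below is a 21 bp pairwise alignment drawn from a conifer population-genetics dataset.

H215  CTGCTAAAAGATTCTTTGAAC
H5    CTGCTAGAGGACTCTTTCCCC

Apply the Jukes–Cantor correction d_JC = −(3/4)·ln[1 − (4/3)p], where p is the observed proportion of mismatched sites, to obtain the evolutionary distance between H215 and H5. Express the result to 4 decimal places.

0.3597

The sequences differ at positions 7 (A/G), 9 (A/G), 12 (T/C), 18 (G/C), 19 (A/C), 20 (A/C).
p = 6/21 = 0.285714.
d = −0.75 · ln(1 − (4/3)·0.285714) = −0.75 · ln(0.619048) = −0.75 · (-0.479572) = 0.3597.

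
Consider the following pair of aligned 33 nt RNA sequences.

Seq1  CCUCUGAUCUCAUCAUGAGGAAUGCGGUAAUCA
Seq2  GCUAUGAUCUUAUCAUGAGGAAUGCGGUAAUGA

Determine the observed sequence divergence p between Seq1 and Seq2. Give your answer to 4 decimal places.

0.1212

The sequences differ at positions 1 (C/G), 4 (C/A), 11 (C/U), 32 (C/G).
There are 4 differences over 33 sites, so p = 4/33 = 0.1212.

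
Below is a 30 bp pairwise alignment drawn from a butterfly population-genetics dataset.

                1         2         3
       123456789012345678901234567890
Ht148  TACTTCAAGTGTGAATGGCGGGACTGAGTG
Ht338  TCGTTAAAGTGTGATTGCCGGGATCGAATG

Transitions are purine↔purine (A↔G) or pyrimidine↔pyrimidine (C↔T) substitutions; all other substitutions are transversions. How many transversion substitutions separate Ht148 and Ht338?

5

Differing sites — 2:A/C (Tv); 3:C/G (Tv); 6:C/A (Tv); 15:A/T (Tv); 18:G/C (Tv); 24:C/T (Ti); 25:T/C (Ti); 28:G/A (Ti).
Of the 8 differences, 3 transitions and 5 transversions, so the answer is 5.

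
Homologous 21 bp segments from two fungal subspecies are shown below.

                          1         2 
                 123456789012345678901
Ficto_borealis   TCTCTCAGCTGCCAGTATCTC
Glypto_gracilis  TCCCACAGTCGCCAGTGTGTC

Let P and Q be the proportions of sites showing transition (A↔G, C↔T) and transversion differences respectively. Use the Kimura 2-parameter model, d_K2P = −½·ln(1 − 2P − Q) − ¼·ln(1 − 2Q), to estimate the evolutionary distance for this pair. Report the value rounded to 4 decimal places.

Differing sites — 3:T/C (Ti); 5:T/A (Tv); 9:C/T (Ti); 10:T/C (Ti); 17:A/G (Ti); 19:C/G (Tv).
Of the 6 differences, 4 transitions and 2 transversions over 21 sites: P = 4/21 = 0.190476, Q = 2/21 = 0.095238.
d = −0.5·ln(0.523810) − 0.25·ln(0.809524) = −0.5·(-0.646626) − 0.25·(-0.211309) = 0.3761.

0.3761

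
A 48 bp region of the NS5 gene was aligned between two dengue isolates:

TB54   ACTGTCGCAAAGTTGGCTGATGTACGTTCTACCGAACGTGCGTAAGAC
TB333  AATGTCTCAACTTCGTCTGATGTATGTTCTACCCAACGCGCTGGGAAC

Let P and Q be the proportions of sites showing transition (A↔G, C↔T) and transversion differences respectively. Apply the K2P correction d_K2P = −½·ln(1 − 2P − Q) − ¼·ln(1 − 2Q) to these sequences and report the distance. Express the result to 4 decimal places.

0.3709

Mismatches occur at site 2 (C↔A, transversion), site 7 (G↔T, transversion), site 11 (A↔C, transversion), site 12 (G↔T, transversion), site 14 (T↔C, transition), site 16 (G↔T, transversion), site 25 (C↔T, transition), site 34 (G↔C, transversion), site 39 (T↔C, transition), site 42 (G↔T, transversion), site 43 (T↔G, transversion), site 44 (A↔G, transition), site 45 (A↔G, transition), site 46 (G↔A, transition).
Of the 14 differences, 6 transitions and 8 transversions over 48 sites: P = 6/48 = 0.125000, Q = 8/48 = 0.166667.
d = −0.5·ln(0.583333) − 0.25·ln(0.666666) = −0.5·(-0.538997) − 0.25·(-0.405466) = 0.3709.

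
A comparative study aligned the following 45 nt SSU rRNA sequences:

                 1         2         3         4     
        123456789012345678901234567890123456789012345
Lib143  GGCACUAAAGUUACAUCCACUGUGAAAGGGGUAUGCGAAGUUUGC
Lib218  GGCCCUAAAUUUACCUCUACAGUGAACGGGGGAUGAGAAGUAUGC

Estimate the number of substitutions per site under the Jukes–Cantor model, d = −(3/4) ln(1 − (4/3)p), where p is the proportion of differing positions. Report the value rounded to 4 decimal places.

Mismatches occur at site 4 (A→C), site 10 (G→U), site 15 (A→C), site 18 (C→U), site 21 (U→A), site 27 (A→C), site 32 (U→G), site 36 (C→A), site 42 (U→A).
p = 9/45 = 0.200000.
d = −0.75 · ln(1 − (4/3)·0.200000) = −0.75 · ln(0.733333) = −0.75 · (-0.310155) = 0.2326.

0.2326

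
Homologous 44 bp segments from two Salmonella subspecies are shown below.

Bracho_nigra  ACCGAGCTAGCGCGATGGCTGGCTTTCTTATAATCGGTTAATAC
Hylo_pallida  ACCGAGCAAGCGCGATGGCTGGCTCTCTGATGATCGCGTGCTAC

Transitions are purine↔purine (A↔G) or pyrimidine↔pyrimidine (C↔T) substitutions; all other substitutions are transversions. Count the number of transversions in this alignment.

Differing sites — 8:T/A (Tv); 25:T/C (Ti); 29:T/G (Tv); 32:A/G (Ti); 37:G/C (Tv); 38:T/G (Tv); 40:A/G (Ti); 41:A/C (Tv).
Of the 8 differences, 3 transitions and 5 transversions, so the answer is 5.

5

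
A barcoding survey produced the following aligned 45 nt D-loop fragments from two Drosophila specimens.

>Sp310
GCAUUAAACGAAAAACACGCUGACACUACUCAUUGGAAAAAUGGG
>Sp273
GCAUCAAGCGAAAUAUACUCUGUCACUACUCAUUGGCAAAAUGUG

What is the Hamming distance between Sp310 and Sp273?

8

The sequences differ at positions 5 (U/C), 8 (A/G), 14 (A/U), 16 (C/U), 19 (G/U), 23 (A/U), 37 (A/C), 44 (G/U).
That gives 8 mismatches out of 45 aligned sites, so the Hamming distance is 8.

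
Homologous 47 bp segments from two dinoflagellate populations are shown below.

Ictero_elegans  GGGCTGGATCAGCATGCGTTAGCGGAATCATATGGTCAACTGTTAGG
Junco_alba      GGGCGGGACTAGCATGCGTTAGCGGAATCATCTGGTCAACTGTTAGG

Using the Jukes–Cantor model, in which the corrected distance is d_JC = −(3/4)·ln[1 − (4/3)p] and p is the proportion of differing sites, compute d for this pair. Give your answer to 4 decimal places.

0.0903

Differing sites — 5:T/G; 9:T/C; 10:C/T; 32:A/C.
p = 4/47 = 0.085106.
d = −0.75 · ln(1 − (4/3)·0.085106) = −0.75 · ln(0.886525) = −0.75 · (-0.120446) = 0.0903.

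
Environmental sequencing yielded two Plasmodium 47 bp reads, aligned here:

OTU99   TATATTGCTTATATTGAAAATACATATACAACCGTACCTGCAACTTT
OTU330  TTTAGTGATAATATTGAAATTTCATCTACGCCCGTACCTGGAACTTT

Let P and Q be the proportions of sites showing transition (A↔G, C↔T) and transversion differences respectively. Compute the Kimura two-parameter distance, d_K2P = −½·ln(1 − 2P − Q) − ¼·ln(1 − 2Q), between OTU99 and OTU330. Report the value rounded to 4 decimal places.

0.2540

Differing sites — 2:A/T (Tv); 5:T/G (Tv); 8:C/A (Tv); 10:T/A (Tv); 20:A/T (Tv); 22:A/T (Tv); 26:A/C (Tv); 30:A/G (Ti); 31:A/C (Tv); 41:C/G (Tv).
Of the 10 differences, 1 transition and 9 transversions over 47 sites: P = 1/47 = 0.021277, Q = 9/47 = 0.191489.
d = −0.5·ln(0.765957) − 0.25·ln(0.617022) = −0.5·(-0.266629) − 0.25·(-0.482851) = 0.2540.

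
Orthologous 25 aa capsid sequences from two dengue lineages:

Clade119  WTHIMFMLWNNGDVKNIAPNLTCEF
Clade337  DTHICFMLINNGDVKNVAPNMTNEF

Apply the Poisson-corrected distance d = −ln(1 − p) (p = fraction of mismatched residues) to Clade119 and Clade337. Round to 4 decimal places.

Mismatches occur at site 1 (W/D), site 5 (M/C), site 9 (W/I), site 17 (I/V), site 21 (L/M), site 23 (C/N).
p = 6/25 = 0.240000.
d = −ln(1 − 0.240000) = −ln(0.760000) = 0.2744.

0.2744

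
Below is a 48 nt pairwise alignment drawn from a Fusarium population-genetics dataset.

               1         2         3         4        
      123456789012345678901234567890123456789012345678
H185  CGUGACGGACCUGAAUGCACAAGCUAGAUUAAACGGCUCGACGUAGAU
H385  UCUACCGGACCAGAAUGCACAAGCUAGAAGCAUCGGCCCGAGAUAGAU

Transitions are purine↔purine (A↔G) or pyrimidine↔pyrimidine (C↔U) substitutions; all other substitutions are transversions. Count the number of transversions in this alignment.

8

Mismatches occur at site 1 (C↔U, transition), site 2 (G↔C, transversion), site 4 (G↔A, transition), site 5 (A↔C, transversion), site 12 (U↔A, transversion), site 29 (U↔A, transversion), site 30 (U↔G, transversion), site 31 (A↔C, transversion), site 33 (A↔U, transversion), site 38 (U↔C, transition), site 42 (C↔G, transversion), site 43 (G↔A, transition).
Of the 12 differences, 4 transitions and 8 transversions, so the answer is 8.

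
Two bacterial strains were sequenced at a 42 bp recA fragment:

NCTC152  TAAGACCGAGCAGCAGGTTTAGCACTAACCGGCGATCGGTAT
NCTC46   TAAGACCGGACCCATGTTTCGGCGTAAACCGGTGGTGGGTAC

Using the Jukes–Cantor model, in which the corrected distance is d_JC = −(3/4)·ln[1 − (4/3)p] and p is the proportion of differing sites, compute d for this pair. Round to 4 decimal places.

0.5319

The sequences differ at positions 9 (A/G), 10 (G/A), 12 (A/C), 13 (G/C), 14 (C/A), 15 (A/T), 17 (G/T), 20 (T/C), 21 (A/G), 24 (A/G), 25 (C/T), 26 (T/A), 33 (C/T), 35 (A/G), 37 (C/G), 42 (T/C).
p = 16/42 = 0.380952.
d = −0.75 · ln(1 − (4/3)·0.380952) = −0.75 · ln(0.492064) = −0.75 · (-0.709146) = 0.5319.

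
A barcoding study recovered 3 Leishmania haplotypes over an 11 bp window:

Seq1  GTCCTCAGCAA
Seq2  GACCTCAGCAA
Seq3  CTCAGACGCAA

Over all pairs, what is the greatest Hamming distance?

6

Pairwise Hamming distances:
  Seq1 vs Seq2: 1
  Seq1 vs Seq3: 5
  Seq2 vs Seq3: 6
The largest is 6, between Seq2 and Seq3.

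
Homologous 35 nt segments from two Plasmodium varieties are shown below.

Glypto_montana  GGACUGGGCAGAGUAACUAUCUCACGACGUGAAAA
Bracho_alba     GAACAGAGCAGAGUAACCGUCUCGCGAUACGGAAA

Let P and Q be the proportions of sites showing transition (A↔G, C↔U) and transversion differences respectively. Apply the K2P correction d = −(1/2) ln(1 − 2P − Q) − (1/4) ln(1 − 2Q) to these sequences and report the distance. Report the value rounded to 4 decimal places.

0.4061

Mismatches occur at site 2 (G↔A, transition), site 5 (U↔A, transversion), site 7 (G↔A, transition), site 18 (U↔C, transition), site 19 (A↔G, transition), site 24 (A↔G, transition), site 28 (C↔U, transition), site 29 (G↔A, transition), site 30 (U↔C, transition), site 32 (A↔G, transition).
Of the 10 differences, 9 transitions and 1 transversion over 35 sites: P = 9/35 = 0.257143, Q = 1/35 = 0.028571.
d = −0.5·ln(0.457143) − 0.25·ln(0.942858) = −0.5·(-0.782759) − 0.25·(-0.058840) = 0.4061.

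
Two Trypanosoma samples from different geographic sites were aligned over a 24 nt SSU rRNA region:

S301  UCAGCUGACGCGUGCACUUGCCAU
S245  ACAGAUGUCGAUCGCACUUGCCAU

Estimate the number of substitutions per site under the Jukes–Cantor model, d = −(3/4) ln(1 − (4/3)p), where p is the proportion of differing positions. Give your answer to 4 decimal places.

0.3041

Mismatches occur at site 1 (U→A), site 5 (C→A), site 8 (A→U), site 11 (C→A), site 12 (G→U), site 13 (U→C).
p = 6/24 = 0.250000.
d = −0.75 · ln(1 − (4/3)·0.250000) = −0.75 · ln(0.666667) = −0.75 · (-0.405465) = 0.3041.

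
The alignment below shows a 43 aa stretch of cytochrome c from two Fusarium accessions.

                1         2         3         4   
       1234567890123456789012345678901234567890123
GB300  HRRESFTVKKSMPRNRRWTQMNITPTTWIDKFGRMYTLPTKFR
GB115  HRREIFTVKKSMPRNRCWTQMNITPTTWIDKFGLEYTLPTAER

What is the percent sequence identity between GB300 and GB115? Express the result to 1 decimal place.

Differing sites — 5:S/I; 17:R/C; 34:R/L; 35:M/E; 41:K/A; 42:F/E.
37 of the 43 sites match, so the percent identity is 37/43 × 100 = 86.0%.

86.0%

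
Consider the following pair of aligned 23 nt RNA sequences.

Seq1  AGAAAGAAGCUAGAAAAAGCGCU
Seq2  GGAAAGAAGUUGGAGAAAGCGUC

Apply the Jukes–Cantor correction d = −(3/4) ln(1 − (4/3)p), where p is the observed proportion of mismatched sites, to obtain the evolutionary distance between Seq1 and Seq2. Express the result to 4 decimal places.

Differing sites — 1:A/G; 10:C/U; 12:A/G; 15:A/G; 22:C/U; 23:U/C.
p = 6/23 = 0.260870.
d = −0.75 · ln(1 − (4/3)·0.260870) = −0.75 · ln(0.652173) = −0.75 · (-0.427445) = 0.3206.

0.3206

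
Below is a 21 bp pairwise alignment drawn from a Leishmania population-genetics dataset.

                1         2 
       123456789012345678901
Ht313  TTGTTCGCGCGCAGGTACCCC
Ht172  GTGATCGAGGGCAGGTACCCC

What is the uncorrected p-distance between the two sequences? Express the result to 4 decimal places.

Differing sites — 1:T/G; 4:T/A; 8:C/A; 10:C/G.
There are 4 differences over 21 sites, so p = 4/21 = 0.1905.

0.1905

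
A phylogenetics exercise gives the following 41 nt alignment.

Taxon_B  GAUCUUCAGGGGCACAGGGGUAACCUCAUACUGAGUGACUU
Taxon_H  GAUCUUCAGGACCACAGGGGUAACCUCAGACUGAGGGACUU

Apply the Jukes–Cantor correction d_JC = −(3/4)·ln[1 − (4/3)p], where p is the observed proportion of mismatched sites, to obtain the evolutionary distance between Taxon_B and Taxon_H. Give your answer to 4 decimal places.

Mismatches occur at site 11 (G/A), site 12 (G/C), site 29 (U/G), site 36 (U/G).
p = 4/41 = 0.097561.
d = −0.75 · ln(1 − (4/3)·0.097561) = −0.75 · ln(0.869919) = −0.75 · (-0.139355) = 0.1045.

0.1045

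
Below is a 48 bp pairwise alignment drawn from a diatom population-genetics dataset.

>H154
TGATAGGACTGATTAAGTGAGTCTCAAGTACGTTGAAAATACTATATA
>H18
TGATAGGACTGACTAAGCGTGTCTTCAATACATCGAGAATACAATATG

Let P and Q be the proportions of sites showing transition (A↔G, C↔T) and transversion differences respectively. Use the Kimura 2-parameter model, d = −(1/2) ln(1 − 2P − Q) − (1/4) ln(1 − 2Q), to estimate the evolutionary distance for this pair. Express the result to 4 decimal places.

Mismatches occur at site 13 (T/C, transition), site 18 (T/C, transition), site 20 (A/T, transversion), site 25 (C/T, transition), site 26 (A/C, transversion), site 28 (G/A, transition), site 32 (G/A, transition), site 34 (T/C, transition), site 37 (A/G, transition), site 43 (T/A, transversion), site 48 (A/G, transition).
Of the 11 differences, 8 transitions and 3 transversions over 48 sites: P = 8/48 = 0.166667, Q = 3/48 = 0.062500.
d = −0.5·ln(0.604166) − 0.25·ln(0.875000) = −0.5·(-0.503906) − 0.25·(-0.133531) = 0.2853.

0.2853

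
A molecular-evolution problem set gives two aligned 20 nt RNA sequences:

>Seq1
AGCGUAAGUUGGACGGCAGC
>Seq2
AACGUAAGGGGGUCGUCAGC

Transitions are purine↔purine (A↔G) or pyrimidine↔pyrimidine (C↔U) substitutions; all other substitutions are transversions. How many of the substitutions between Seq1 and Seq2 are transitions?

1

Differing sites — 2:G/A (Ti); 9:U/G (Tv); 10:U/G (Tv); 13:A/U (Tv); 16:G/U (Tv).
Of the 5 differences, 1 transition and 4 transversions, so the answer is 1.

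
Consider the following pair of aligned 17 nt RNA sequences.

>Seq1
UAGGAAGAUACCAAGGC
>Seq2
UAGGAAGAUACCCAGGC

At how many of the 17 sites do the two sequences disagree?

Differing sites — 13:A/C.
That gives 1 mismatch out of 17 aligned sites, so the Hamming distance is 1.

1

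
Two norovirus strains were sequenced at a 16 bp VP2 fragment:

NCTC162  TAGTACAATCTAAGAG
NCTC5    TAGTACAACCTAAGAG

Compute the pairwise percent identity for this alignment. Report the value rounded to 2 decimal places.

Differing sites — 9:T/C.
15 of the 16 sites match, so the percent identity is 15/16 × 100 = 93.75%.

93.75%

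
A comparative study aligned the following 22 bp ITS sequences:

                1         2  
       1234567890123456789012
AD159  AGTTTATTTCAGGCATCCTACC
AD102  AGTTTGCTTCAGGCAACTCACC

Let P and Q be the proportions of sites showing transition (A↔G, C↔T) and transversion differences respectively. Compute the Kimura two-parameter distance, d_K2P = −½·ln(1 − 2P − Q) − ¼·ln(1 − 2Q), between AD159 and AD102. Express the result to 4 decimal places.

0.2869

Differing sites — 6:A/G (Ti); 7:T/C (Ti); 16:T/A (Tv); 18:C/T (Ti); 19:T/C (Ti).
Of the 5 differences, 4 transitions and 1 transversion over 22 sites: P = 4/22 = 0.181818, Q = 1/22 = 0.045455.
d = −0.5·ln(0.590909) − 0.25·ln(0.909090) = −0.5·(-0.526093) − 0.25·(-0.095311) = 0.2869.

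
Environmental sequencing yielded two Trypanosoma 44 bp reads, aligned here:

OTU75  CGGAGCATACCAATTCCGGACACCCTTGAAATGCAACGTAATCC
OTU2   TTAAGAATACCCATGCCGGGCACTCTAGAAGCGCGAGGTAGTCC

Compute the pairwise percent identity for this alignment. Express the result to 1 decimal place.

68.2%

Differing sites — 1:C/T; 2:G/T; 3:G/A; 6:C/A; 12:A/C; 15:T/G; 20:A/G; 24:C/T; 27:T/A; 31:A/G; 32:T/C; 35:A/G; 37:C/G; 41:A/G.
30 of the 44 sites match, so the percent identity is 30/44 × 100 = 68.2%.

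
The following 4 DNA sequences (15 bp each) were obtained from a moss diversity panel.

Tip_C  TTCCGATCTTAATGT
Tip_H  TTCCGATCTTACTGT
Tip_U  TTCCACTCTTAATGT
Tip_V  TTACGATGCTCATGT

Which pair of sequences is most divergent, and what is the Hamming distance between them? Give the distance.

6

Pairwise Hamming distances:
  Tip_C vs Tip_H: 1
  Tip_C vs Tip_U: 2
  Tip_C vs Tip_V: 4
  Tip_H vs Tip_U: 3
  Tip_H vs Tip_V: 5
  Tip_U vs Tip_V: 6
The largest is 6, between Tip_U and Tip_V.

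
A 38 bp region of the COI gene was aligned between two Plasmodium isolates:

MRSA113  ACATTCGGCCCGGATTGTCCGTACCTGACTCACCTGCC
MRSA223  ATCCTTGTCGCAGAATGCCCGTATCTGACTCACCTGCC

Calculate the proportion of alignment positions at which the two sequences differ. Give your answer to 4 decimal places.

Differing sites — 2:C/T; 3:A/C; 4:T/C; 6:C/T; 8:G/T; 10:C/G; 12:G/A; 15:T/A; 18:T/C; 24:C/T.
There are 10 differences over 38 sites, so p = 10/38 = 0.2632.

0.2632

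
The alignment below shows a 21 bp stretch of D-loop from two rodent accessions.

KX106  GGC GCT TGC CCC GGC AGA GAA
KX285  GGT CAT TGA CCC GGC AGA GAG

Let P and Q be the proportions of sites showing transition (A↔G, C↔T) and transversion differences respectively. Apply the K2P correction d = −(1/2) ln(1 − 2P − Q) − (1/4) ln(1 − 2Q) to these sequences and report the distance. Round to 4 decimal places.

0.2869

Mismatches occur at site 3 (C→T, transition), site 4 (G→C, transversion), site 5 (C→A, transversion), site 9 (C→A, transversion), site 21 (A→G, transition).
Of the 5 differences, 2 transitions and 3 transversions over 21 sites: P = 2/21 = 0.095238, Q = 3/21 = 0.142857.
d = −0.5·ln(0.666667) − 0.25·ln(0.714286) = −0.5·(-0.405465) − 0.25·(-0.336472) = 0.2869.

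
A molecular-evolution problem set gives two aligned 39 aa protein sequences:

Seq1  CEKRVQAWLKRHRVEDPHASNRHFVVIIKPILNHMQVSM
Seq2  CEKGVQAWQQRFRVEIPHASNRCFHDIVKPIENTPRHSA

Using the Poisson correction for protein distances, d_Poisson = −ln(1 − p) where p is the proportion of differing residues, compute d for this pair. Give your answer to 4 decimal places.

0.4855

Differing sites — 4:R/G; 9:L/Q; 10:K/Q; 12:H/F; 16:D/I; 23:H/C; 25:V/H; 26:V/D; 28:I/V; 32:L/E; 34:H/T; 35:M/P; 36:Q/R; 37:V/H; 39:M/A.
p = 15/39 = 0.384615.
d = −ln(1 − 0.384615) = −ln(0.615385) = 0.4855.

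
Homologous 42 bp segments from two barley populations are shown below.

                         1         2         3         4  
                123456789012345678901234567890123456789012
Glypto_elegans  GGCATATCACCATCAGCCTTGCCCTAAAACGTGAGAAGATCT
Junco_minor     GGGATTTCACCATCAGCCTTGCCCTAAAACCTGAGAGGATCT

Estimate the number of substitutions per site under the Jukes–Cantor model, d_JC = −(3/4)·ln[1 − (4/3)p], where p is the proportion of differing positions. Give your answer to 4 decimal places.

0.1019

Mismatches occur at site 3 (C↔G), site 6 (A↔T), site 31 (G↔C), site 37 (A↔G).
p = 4/42 = 0.095238.
d = −0.75 · ln(1 − (4/3)·0.095238) = −0.75 · ln(0.873016) = −0.75 · (-0.135801) = 0.1019.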